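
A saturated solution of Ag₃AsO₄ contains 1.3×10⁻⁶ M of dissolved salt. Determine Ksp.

Ksp = 7.7×10⁻²³

Ag₃AsO₄(s) ⇌ 3 Ag⁺(aq) + AsO₄³⁻(aq)
With molar solubility s: [Ag⁺] = 3s, [AsO₄³⁻] = s.
Ksp = [Ag⁺]^3[AsO₄³⁻] = (3s)^3 · s = 27s^4
Ksp = 27 × (1.3×10⁻⁶)^4 = 7.7×10⁻²³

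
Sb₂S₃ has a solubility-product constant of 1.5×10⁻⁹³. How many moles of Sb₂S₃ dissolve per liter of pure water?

1.1×10⁻¹⁹ M

Sb₂S₃(s) ⇌ 2 Sb³⁺(aq) + 3 S²⁻(aq)
If s mol/L of Sb₂S₃ dissolves, [Sb³⁺] = 2s and [S²⁻] = 3s.
Ksp = [Sb³⁺]^2[S²⁻]^3 = (2s)^2 · (3s)^3 = 108s^5
108s^5 = 1.5×10⁻⁹³  ⇒  s^5 = 1.4×10⁻⁹⁵
Taking the 5th root, s = 1.1×10⁻¹⁹ mol/L.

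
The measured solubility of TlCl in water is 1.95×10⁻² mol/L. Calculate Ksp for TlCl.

TlCl(s) ⇌ Tl⁺(aq) + Cl⁻(aq)
With molar solubility s: [Tl⁺] = s, [Cl⁻] = s.
Ksp = [Tl⁺][Cl⁻] = s · s = s^2
Ksp = (1.95×10⁻²)^2 = 3.80×10⁻⁴

Ksp = 3.80×10⁻⁴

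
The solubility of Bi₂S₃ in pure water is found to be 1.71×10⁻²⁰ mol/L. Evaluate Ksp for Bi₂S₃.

Ksp = 1.58×10⁻⁹⁷

Bi₂S₃(s) ⇌ 2 Bi³⁺(aq) + 3 S²⁻(aq)
With molar solubility s: [Bi³⁺] = 2s, [S²⁻] = 3s.
Ksp = [Bi³⁺]^2[S²⁻]^3 = (2s)^2 · (3s)^3 = 108s^5
Ksp = 108 × (1.71×10⁻²⁰)^5 = 1.58×10⁻⁹⁷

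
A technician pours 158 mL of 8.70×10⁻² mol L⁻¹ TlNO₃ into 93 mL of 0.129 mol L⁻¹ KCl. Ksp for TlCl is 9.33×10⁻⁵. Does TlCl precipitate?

The combined volume is 251 mL.
[Tl⁺] = (8.70×10⁻²)(158)/251 = 5.48×10⁻² mol L⁻¹
[Cl⁻] = (0.129)(93)/251 = 4.78×10⁻² mol L⁻¹
Q = [Tl⁺][Cl⁻] = 2.62×10⁻³
Since Q (2.62×10⁻³) exceeds Ksp (9.33×10⁻⁵), TlCl will precipitate.

Yes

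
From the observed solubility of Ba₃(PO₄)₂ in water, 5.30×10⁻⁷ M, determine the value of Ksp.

Ba₃(PO₄)₂(s) ⇌ 3 Ba²⁺(aq) + 2 PO₄³⁻(aq)
With molar solubility s: [Ba²⁺] = 3s, [PO₄³⁻] = 2s.
Ksp = [Ba²⁺]^3[PO₄³⁻]^2 = (3s)^3 · (2s)^2 = 108s^5
Ksp = 108 × (5.30×10⁻⁷)^5 = 4.52×10⁻³⁰

Ksp = 4.52×10⁻³⁰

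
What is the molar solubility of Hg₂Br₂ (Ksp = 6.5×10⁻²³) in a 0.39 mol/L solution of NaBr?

4.3×10⁻²² M

Hg₂Br₂(s) ⇌ Hg₂²⁺(aq) + 2 Br⁻(aq)
With Br⁻ already at 0.39 mol/L and s small, take [Br⁻] ≈ 0.39 mol/L and [Hg₂²⁺] = s.
Ksp = [Hg₂²⁺][Br⁻]^2 = s(0.39)^2
s = 6.5×10⁻²³ / (0.39)^2 = 4.3×10⁻²²
s = 4.3×10⁻²² mol/L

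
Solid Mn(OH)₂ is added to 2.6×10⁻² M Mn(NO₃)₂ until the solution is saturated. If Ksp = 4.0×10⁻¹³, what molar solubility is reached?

2.0×10⁻⁶ M

Mn(OH)₂(s) ⇌ Mn²⁺(aq) + 2 OH⁻(aq)
With Mn²⁺ already at 2.6×10⁻² M and s small, take [Mn²⁺] ≈ 2.6×10⁻² M and [OH⁻] = 2s.
Ksp = [Mn²⁺][OH⁻]^2 = (2.6×10⁻²)(2s)^2
(2s)^2 = 4.0×10⁻¹³ / (2.6×10⁻²) = 1.5×10⁻¹¹
s = 2.0×10⁻⁶ M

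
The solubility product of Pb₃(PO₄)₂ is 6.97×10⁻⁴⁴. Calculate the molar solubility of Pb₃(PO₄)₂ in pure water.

9.16×10⁻¹⁰ M

Pb₃(PO₄)₂(s) ⇌ 3 Pb²⁺(aq) + 2 PO₄³⁻(aq)
With molar solubility s: [Pb²⁺] = 3s, [PO₄³⁻] = 2s.
Ksp = [Pb²⁺]^3[PO₄³⁻]^2 = (3s)^3 · (2s)^2 = 108s^5
108s^5 = 6.97×10⁻⁴⁴  ⇒  s^5 = 6.45×10⁻⁴⁶
Taking the 5th root, s = 9.16×10⁻¹⁰ mol L⁻¹.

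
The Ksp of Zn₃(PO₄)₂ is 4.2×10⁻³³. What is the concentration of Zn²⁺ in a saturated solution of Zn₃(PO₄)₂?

3.9×10⁻⁷ M

Zn₃(PO₄)₂(s) ⇌ 3 Zn²⁺(aq) + 2 PO₄³⁻(aq)
Call the molar solubility s, so that [Zn²⁺] = 3s and [PO₄³⁻] = 2s.
Ksp = [Zn²⁺]^3[PO₄³⁻]^2 = (3s)^3 · (2s)^2 = 108s^5 = 4.2×10⁻³³
s = 1.3×10⁻⁷ mol/L
[Zn²⁺] = 3s = 3.9×10⁻⁷ mol/L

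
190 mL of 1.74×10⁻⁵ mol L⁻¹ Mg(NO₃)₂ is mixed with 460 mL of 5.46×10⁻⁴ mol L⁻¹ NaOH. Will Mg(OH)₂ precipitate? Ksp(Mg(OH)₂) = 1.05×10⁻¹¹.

No

After mixing, V = 190 mL + 460 mL = 650 mL.
[Mg²⁺] = (1.74×10⁻⁵)(190)/650 = 5.09×10⁻⁶ mol L⁻¹
[OH⁻] = (5.46×10⁻⁴)(460)/650 = 3.86×10⁻⁴ mol L⁻¹
Q = [Mg²⁺][OH⁻]^2 = 7.59×10⁻¹³
Q = 7.59×10⁻¹³ < Ksp = 1.05×10⁻¹¹, so the solution is unsaturated and no precipitate forms.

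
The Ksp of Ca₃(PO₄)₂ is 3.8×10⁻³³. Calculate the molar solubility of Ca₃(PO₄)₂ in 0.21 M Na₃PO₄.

Ca₃(PO₄)₂(s) ⇌ 3 Ca²⁺(aq) + 2 PO₄³⁻(aq)
PO₄³⁻ is already present at 0.21 M. If s mol/L of Ca₃(PO₄)₂ dissolves, [Ca²⁺] = 3s while [PO₄³⁻] ≈ 0.21 M.
Ksp = [Ca²⁺]^3[PO₄³⁻]^2 = (3s)^3(0.21)^2
(3s)^3 = 3.8×10⁻³³ / (0.21)^2 = 8.6×10⁻³²
s = 1.5×10⁻¹¹ M

1.5×10⁻¹¹ M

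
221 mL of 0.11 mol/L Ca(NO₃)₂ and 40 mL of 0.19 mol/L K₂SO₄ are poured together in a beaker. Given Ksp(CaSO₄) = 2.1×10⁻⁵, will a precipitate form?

The combined volume is 261 mL.
[Ca²⁺] = (0.11)(221)/261 = 9.3×10⁻² mol/L
[SO₄²⁻] = (0.19)(40)/261 = 2.9×10⁻² mol/L
Q = [Ca²⁺][SO₄²⁻] = 2.7×10⁻³
Since Q (2.7×10⁻³) exceeds Ksp (2.1×10⁻⁵), CaSO₄ will precipitate.

Yes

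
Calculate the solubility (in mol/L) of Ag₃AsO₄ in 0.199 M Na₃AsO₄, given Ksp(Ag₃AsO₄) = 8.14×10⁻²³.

2.47×10⁻⁸ M

Ag₃AsO₄(s) ⇌ 3 Ag⁺(aq) + AsO₄³⁻(aq)
The solution already contains AsO₄³⁻ at 0.199 M. Let s be the molar solubility of Ag₃AsO₄.
[AsO₄³⁻] ≈ 0.199 M (common ion dominates); [Ag⁺] = 3s.
Ksp = [Ag⁺]^3[AsO₄³⁻] = (3s)^3(0.199)
(3s)^3 = 8.14×10⁻²³ / (0.199) = 4.09×10⁻²²
s = 2.47×10⁻⁸ M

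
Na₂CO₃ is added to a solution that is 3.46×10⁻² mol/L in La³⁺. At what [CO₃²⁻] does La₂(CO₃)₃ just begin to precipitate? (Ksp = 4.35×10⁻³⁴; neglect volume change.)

Precipitation of each salt begins when its ion product equals Ksp.
La₂(CO₃)₃(s) ⇌ 2 La³⁺(aq) + 3 CO₃²⁻(aq)
Ksp = [La³⁺]^2[CO₃²⁻]^3 = [CO₃²⁻]^3(3.46×10⁻²)^2
[CO₃²⁻]^3 = 4.35×10⁻³⁴ / (3.46×10⁻²)^2 = 3.63×10⁻³¹
[CO₃²⁻] = 7.14×10⁻¹¹ mol/L

7.14×10⁻¹¹ M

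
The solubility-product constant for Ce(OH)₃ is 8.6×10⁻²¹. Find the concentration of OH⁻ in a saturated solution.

1.3×10⁻⁵ M

Ce(OH)₃(s) ⇌ Ce³⁺(aq) + 3 OH⁻(aq)
Call the molar solubility s, so that [Ce³⁺] = s and [OH⁻] = 3s.
Ksp = [Ce³⁺][OH⁻]^3 = s · (3s)^3 = 27s^4 = 8.6×10⁻²¹
s = 4.2×10⁻⁶ M
[OH⁻] = 3s = 1.3×10⁻⁵ M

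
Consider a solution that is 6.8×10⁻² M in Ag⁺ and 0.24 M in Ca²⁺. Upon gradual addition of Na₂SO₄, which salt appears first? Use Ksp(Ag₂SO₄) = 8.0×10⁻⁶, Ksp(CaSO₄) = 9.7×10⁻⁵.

Precipitation begins when Q = Ksp.
For Ag₂SO₄: [SO₄²⁻] = (Ksp/[Ag⁺]^2) = 1.7×10⁻³ M
For CaSO₄: [SO₄²⁻] = (Ksp/[Ca²⁺]) = 4.0×10⁻⁴ M
Since CaSO₄ needs less SO₄²⁻ to reach saturation, it precipitates first.

CaSO₄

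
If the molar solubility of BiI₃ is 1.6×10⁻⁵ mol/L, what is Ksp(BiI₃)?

BiI₃(s) ⇌ Bi³⁺(aq) + 3 I⁻(aq)
For each mole of BiI₃ that dissolves per liter, [Bi³⁺] = s and [I⁻] = 3s; let s denote this solubility.
Ksp = [Bi³⁺][I⁻]^3 = s · (3s)^3 = 27s^4
Ksp = 27 × (1.6×10⁻⁵)^4 = 1.8×10⁻¹⁸

Ksp = 1.8×10⁻¹⁸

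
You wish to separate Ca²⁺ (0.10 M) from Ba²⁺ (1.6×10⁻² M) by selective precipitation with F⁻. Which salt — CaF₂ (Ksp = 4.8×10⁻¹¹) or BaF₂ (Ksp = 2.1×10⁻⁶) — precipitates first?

CaF₂

The threshold for precipitation is Q = Ksp.
For CaF₂: [F⁻] = (Ksp/[Ca²⁺])^(1/2) = 2.2×10⁻⁵ M
For BaF₂: [F⁻] = (Ksp/[Ba²⁺])^(1/2) = 1.1×10⁻² M
CaF₂ requires the lower [F⁻], so it precipitates first.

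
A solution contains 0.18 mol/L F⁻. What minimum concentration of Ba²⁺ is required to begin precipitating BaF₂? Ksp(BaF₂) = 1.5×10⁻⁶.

Each salt precipitates once Q = Ksp for that salt.
BaF₂(s) ⇌ Ba²⁺(aq) + 2 F⁻(aq)
Ksp = [Ba²⁺][F⁻]^2 = [Ba²⁺](0.18)^2
[Ba²⁺] = 1.5×10⁻⁶ / (0.18)^2 = 4.6×10⁻⁵
[Ba²⁺] = 4.6×10⁻⁵ mol/L

4.6×10⁻⁵ M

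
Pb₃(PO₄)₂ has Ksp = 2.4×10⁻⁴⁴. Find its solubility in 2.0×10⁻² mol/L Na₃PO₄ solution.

Pb₃(PO₄)₂(s) ⇌ 3 Pb²⁺(aq) + 2 PO₄³⁻(aq)
With PO₄³⁻ already at 2.0×10⁻² mol/L and s small, take [PO₄³⁻] ≈ 2.0×10⁻² mol/L and [Pb²⁺] = 3s.
Ksp = [Pb²⁺]^3[PO₄³⁻]^2 = (3s)^3(2.0×10⁻²)^2
(3s)^3 = 2.4×10⁻⁴⁴ / (2.0×10⁻²)^2 = 6.0×10⁻⁴¹
s = 1.3×10⁻¹⁴ mol/L

1.3×10⁻¹⁴ M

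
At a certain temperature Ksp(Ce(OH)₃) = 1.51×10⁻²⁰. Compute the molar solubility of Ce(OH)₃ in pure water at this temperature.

Ce(OH)₃(s) ⇌ Ce³⁺(aq) + 3 OH⁻(aq)
Let s be the molar solubility. Then [Ce³⁺] = s and [OH⁻] = 3s.
Ksp = [Ce³⁺][OH⁻]^3 = s · (3s)^3 = 27s^4
27s^4 = 1.51×10⁻²⁰  ⇒  s^4 = 5.59×10⁻²²
s = 4.86×10⁻⁶ mol/L

4.86×10⁻⁶ M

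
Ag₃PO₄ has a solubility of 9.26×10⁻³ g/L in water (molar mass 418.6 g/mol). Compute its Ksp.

Ksp = 6.47×10⁻¹⁸

s = (9.26×10⁻³ g L⁻¹)/(418.6 g mol⁻¹) = 2.2121×10⁻⁵ M
Ag₃PO₄(s) ⇌ 3 Ag⁺(aq) + PO₄³⁻(aq)
With molar solubility s: [Ag⁺] = 3s, [PO₄³⁻] = s.
Ksp = [Ag⁺]^3[PO₄³⁻] = (3s)^3 · s = 27s^4
Ksp = 27 × (2.2121×10⁻⁵)^4 = 6.47×10⁻¹⁸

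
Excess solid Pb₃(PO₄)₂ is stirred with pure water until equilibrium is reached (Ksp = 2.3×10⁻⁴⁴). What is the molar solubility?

7.3×10⁻¹⁰ M

Pb₃(PO₄)₂(s) ⇌ 3 Pb²⁺(aq) + 2 PO₄³⁻(aq)
If s mol/L of Pb₃(PO₄)₂ dissolves, [Pb²⁺] = 3s and [PO₄³⁻] = 2s.
Ksp = [Pb²⁺]^3[PO₄³⁻]^2 = (3s)^3 · (2s)^2 = 108s^5
108s^5 = 2.3×10⁻⁴⁴  ⇒  s^5 = 2.1×10⁻⁴⁶
Taking the 5th root, s = 7.3×10⁻¹⁰ mol/L.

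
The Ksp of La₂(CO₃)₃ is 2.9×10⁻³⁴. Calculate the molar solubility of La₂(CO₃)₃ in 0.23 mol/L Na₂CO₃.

La₂(CO₃)₃(s) ⇌ 2 La³⁺(aq) + 3 CO₃²⁻(aq)
With CO₃²⁻ already at 0.23 mol/L and s small, take [CO₃²⁻] ≈ 0.23 mol/L and [La³⁺] = 2s.
Ksp = [La³⁺]^2[CO₃²⁻]^3 = (2s)^2(0.23)^3
(2s)^2 = 2.9×10⁻³⁴ / (0.23)^3 = 2.4×10⁻³²
s = 7.7×10⁻¹⁷ mol/L

7.7×10⁻¹⁷ M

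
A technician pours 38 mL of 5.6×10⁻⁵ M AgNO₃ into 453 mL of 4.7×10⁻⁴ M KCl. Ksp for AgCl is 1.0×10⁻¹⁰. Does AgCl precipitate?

Total volume after mixing = 38 + 453 = 491 mL.
[Ag⁺] = (5.6×10⁻⁵)(38)/491 = 4.3×10⁻⁶ M
[Cl⁻] = (4.7×10⁻⁴)(453)/491 = 4.3×10⁻⁴ M
Q = [Ag⁺][Cl⁻] = 1.9×10⁻⁹
Q = 1.9×10⁻⁹ > Ksp = 1.0×10⁻¹⁰, so the solution is supersaturated and AgCl precipitates.

Yes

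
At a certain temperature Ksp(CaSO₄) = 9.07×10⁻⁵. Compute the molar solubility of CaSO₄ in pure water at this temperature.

9.52×10⁻³ M

CaSO₄(s) ⇌ Ca²⁺(aq) + SO₄²⁻(aq)
Call the molar solubility s, so that [Ca²⁺] = s and [SO₄²⁻] = s.
Ksp = [Ca²⁺][SO₄²⁻] = s · s = s^2
s^2 = 9.07×10⁻⁵
Taking the 2nd root, s = 9.52×10⁻³ mol/L.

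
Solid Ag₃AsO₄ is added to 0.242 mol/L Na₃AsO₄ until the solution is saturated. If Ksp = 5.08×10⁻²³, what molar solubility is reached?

Ag₃AsO₄(s) ⇌ 3 Ag⁺(aq) + AsO₄³⁻(aq)
AsO₄³⁻ is already present at 0.242 mol/L. If s mol/L of Ag₃AsO₄ dissolves, [Ag⁺] = 3s while [AsO₄³⁻] ≈ 0.242 mol/L.
Ksp = [Ag⁺]^3[AsO₄³⁻] = (3s)^3(0.242)
(3s)^3 = 5.08×10⁻²³ / (0.242) = 2.10×10⁻²²
s = 1.98×10⁻⁸ mol/L

1.98×10⁻⁸ M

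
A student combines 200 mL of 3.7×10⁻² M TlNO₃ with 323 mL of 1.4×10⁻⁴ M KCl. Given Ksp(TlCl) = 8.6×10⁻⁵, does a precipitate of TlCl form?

No

After mixing, V = 200 mL + 323 mL = 523 mL.
[Tl⁺] = (3.7×10⁻²)(200)/523 = 1.4×10⁻² M
[Cl⁻] = (1.4×10⁻⁴)(323)/523 = 8.6×10⁻⁵ M
Q = [Tl⁺][Cl⁻] = 1.2×10⁻⁶
Q = 1.2×10⁻⁶ < Ksp = 8.6×10⁻⁵, so the solution is unsaturated and no precipitate forms.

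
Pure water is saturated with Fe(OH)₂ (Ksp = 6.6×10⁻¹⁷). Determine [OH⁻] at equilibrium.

5.1×10⁻⁶ M

Fe(OH)₂(s) ⇌ Fe²⁺(aq) + 2 OH⁻(aq)
Let s be the molar solubility. Then [Fe²⁺] = s and [OH⁻] = 2s.
Ksp = [Fe²⁺][OH⁻]^2 = s · (2s)^2 = 4s^3 = 6.6×10⁻¹⁷
s = 2.5×10⁻⁶ mol L⁻¹
[OH⁻] = 2s = 5.1×10⁻⁶ mol L⁻¹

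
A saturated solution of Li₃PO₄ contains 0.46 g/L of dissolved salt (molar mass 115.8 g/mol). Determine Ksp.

Molar solubility s = (0.46 g/L) / (115.8 g/mol) = 3.972×10⁻³ mol/L
Li₃PO₄(s) ⇌ 3 Li⁺(aq) + PO₄³⁻(aq)
If s mol/L of Li₃PO₄ dissolves, [Li⁺] = 3s and [PO₄³⁻] = s.
Ksp = [Li⁺]^3[PO₄³⁻] = (3s)^3 · s = 27s^4
Ksp = 27 × (3.972×10⁻³)^4 = 6.7×10⁻⁹

Ksp = 6.7×10⁻⁹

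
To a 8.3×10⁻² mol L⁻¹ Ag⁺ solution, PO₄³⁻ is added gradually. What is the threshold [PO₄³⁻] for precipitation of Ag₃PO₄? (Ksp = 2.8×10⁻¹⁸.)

4.9×10⁻¹⁵ M

The threshold for precipitation is Q = Ksp.
Ag₃PO₄(s) ⇌ 3 Ag⁺(aq) + PO₄³⁻(aq)
Ksp = [Ag⁺]^3[PO₄³⁻] = [PO₄³⁻](8.3×10⁻²)^3
[PO₄³⁻] = 2.8×10⁻¹⁸ / (8.3×10⁻²)^3 = 4.9×10⁻¹⁵
[PO₄³⁻] = 4.9×10⁻¹⁵ mol L⁻¹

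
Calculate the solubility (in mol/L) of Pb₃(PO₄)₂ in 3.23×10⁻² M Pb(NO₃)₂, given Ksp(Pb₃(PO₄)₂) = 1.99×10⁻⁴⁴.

1.22×10⁻²⁰ M

Pb₃(PO₄)₂(s) ⇌ 3 Pb²⁺(aq) + 2 PO₄³⁻(aq)
Let s be the solubility of Pb₃(PO₄)₂ here. The common ion gives [Pb²⁺] ≈ 3.23×10⁻² M, and [PO₄³⁻] = 2s.
Ksp = [Pb²⁺]^3[PO₄³⁻]^2 = (3.23×10⁻²)^3(2s)^2
(2s)^2 = 1.99×10⁻⁴⁴ / (3.23×10⁻²)^3 = 5.91×10⁻⁴⁰
s = 1.22×10⁻²⁰ M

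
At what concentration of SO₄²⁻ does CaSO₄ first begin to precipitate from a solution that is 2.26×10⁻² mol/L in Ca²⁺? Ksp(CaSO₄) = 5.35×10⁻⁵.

2.37×10⁻³ M

The threshold for precipitation is Q = Ksp.
CaSO₄(s) ⇌ Ca²⁺(aq) + SO₄²⁻(aq)
Ksp = [Ca²⁺][SO₄²⁻] = [SO₄²⁻](2.26×10⁻²)
[SO₄²⁻] = 5.35×10⁻⁵ / (2.26×10⁻²) = 2.37×10⁻³
[SO₄²⁻] = 2.37×10⁻³ mol/L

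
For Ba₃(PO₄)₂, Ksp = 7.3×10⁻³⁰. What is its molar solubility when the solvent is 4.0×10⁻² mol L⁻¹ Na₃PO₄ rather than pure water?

Ba₃(PO₄)₂(s) ⇌ 3 Ba²⁺(aq) + 2 PO₄³⁻(aq)
The solution already contains PO₄³⁻ at 4.0×10⁻² mol L⁻¹. Let s be the molar solubility of Ba₃(PO₄)₂.
[PO₄³⁻] ≈ 4.0×10⁻² mol L⁻¹ (common ion dominates); [Ba²⁺] = 3s.
Ksp = [Ba²⁺]^3[PO₄³⁻]^2 = (3s)^3(4.0×10⁻²)^2
(3s)^3 = 7.3×10⁻³⁰ / (4.0×10⁻²)^2 = 4.6×10⁻²⁷
s = 5.5×10⁻¹⁰ mol L⁻¹

5.5×10⁻¹⁰ M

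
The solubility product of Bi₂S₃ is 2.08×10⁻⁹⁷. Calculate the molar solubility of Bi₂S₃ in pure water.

1.81×10⁻²⁰ M

Bi₂S₃(s) ⇌ 2 Bi³⁺(aq) + 3 S²⁻(aq)
For each mole of Bi₂S₃ that dissolves per liter, [Bi³⁺] = 2s and [S²⁻] = 3s; let s denote this solubility.
Ksp = [Bi³⁺]^2[S²⁻]^3 = (2s)^2 · (3s)^3 = 108s^5
108s^5 = 2.08×10⁻⁹⁷  ⇒  s^5 = 1.93×10⁻⁹⁹
s = (1.93×10⁻⁹⁹)^(1/5) = 1.81×10⁻²⁰ M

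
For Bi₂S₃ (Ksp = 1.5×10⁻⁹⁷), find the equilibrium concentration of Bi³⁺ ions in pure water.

Bi₂S₃(s) ⇌ 2 Bi³⁺(aq) + 3 S²⁻(aq)
If s mol/L of Bi₂S₃ dissolves, [Bi³⁺] = 2s and [S²⁻] = 3s.
Ksp = [Bi³⁺]^2[S²⁻]^3 = (2s)^2 · (3s)^3 = 108s^5 = 1.5×10⁻⁹⁷
s = 1.7×10⁻²⁰ mol/L
[Bi³⁺] = 2s = 3.4×10⁻²⁰ mol/L

3.4×10⁻²⁰ M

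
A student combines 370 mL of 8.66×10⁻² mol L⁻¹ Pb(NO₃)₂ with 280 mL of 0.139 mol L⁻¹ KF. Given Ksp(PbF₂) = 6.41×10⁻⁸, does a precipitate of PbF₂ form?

The combined volume is 650 mL.
[Pb²⁺] = (8.66×10⁻²)(370)/650 = 4.93×10⁻² mol L⁻¹
[F⁻] = (0.139)(280)/650 = 5.99×10⁻² mol L⁻¹
Q = [Pb²⁺][F⁻]^2 = 1.77×10⁻⁴
Since Q (1.77×10⁻⁴) exceeds Ksp (6.41×10⁻⁸), PbF₂ will precipitate.

Yes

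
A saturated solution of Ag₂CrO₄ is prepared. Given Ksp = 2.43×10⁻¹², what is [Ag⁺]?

Ag₂CrO₄(s) ⇌ 2 Ag⁺(aq) + CrO₄²⁻(aq)
If s mol/L of Ag₂CrO₄ dissolves, [Ag⁺] = 2s and [CrO₄²⁻] = s.
Ksp = [Ag⁺]^2[CrO₄²⁻] = (2s)^2 · s = 4s^3 = 2.43×10⁻¹²
s = 8.47×10⁻⁵ M
[Ag⁺] = 2s = 1.69×10⁻⁴ M

1.69×10⁻⁴ M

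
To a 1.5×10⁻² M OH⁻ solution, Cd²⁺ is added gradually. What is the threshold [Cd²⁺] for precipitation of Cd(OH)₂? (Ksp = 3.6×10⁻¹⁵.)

Each salt precipitates once Q = Ksp for that salt.
Cd(OH)₂(s) ⇌ Cd²⁺(aq) + 2 OH⁻(aq)
Ksp = [Cd²⁺][OH⁻]^2 = [Cd²⁺](1.5×10⁻²)^2
[Cd²⁺] = 3.6×10⁻¹⁵ / (1.5×10⁻²)^2 = 1.6×10⁻¹¹
[Cd²⁺] = 1.6×10⁻¹¹ M

1.6×10⁻¹¹ M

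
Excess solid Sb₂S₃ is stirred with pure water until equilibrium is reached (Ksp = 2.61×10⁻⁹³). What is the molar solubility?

Sb₂S₃(s) ⇌ 2 Sb³⁺(aq) + 3 S²⁻(aq)
If s mol/L of Sb₂S₃ dissolves, [Sb³⁺] = 2s and [S²⁻] = 3s.
Ksp = [Sb³⁺]^2[S²⁻]^3 = (2s)^2 · (3s)^3 = 108s^5
108s^5 = 2.61×10⁻⁹³  ⇒  s^5 = 2.42×10⁻⁹⁵
s = (2.42×10⁻⁹⁵)^(1/5) = 1.19×10⁻¹⁹ mol L⁻¹

1.19×10⁻¹⁹ M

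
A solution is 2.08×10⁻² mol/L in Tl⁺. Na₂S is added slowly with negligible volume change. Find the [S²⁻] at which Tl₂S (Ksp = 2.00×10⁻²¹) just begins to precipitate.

4.62×10⁻¹⁸ M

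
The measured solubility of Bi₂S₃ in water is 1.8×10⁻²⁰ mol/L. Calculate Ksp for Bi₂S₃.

Ksp = 2.0×10⁻⁹⁷

Bi₂S₃(s) ⇌ 2 Bi³⁺(aq) + 3 S²⁻(aq)
With molar solubility s: [Bi³⁺] = 2s, [S²⁻] = 3s.
Ksp = [Bi³⁺]^2[S²⁻]^3 = (2s)^2 · (3s)^3 = 108s^5
Ksp = 108 × (1.8×10⁻²⁰)^5 = 2.0×10⁻⁹⁷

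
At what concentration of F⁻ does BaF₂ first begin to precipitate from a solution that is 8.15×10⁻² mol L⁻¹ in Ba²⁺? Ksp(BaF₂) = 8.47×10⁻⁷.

3.22×10⁻³ M

The threshold for precipitation is Q = Ksp.
BaF₂(s) ⇌ Ba²⁺(aq) + 2 F⁻(aq)
Ksp = [Ba²⁺][F⁻]^2 = [F⁻]^2(8.15×10⁻²)
[F⁻]^2 = 8.47×10⁻⁷ / (8.15×10⁻²) = 1.04×10⁻⁵
[F⁻] = 3.22×10⁻³ mol L⁻¹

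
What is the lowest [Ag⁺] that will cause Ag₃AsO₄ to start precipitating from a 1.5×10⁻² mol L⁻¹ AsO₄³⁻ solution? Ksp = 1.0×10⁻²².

Each salt precipitates once Q = Ksp for that salt.
Ag₃AsO₄(s) ⇌ 3 Ag⁺(aq) + AsO₄³⁻(aq)
Ksp = [Ag⁺]^3[AsO₄³⁻] = [Ag⁺]^3(1.5×10⁻²)
[Ag⁺]^3 = 1.0×10⁻²² / (1.5×10⁻²) = 6.7×10⁻²¹
[Ag⁺] = 1.9×10⁻⁷ mol L⁻¹

1.9×10⁻⁷ M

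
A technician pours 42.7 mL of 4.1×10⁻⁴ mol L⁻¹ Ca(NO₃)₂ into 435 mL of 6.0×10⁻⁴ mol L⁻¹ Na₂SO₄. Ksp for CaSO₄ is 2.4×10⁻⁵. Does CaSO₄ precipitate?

The combined volume is 477.7 mL.
[Ca²⁺] = (4.1×10⁻⁴)(42.7)/477.7 = 3.7×10⁻⁵ mol L⁻¹
[SO₄²⁻] = (6.0×10⁻⁴)(435)/477.7 = 5.5×10⁻⁴ mol L⁻¹
Q = [Ca²⁺][SO₄²⁻] = 2.0×10⁻⁸
Q < Ksp (2.0×10⁻⁸ vs 2.4×10⁻⁵); the solution remains unsaturated and no precipitate forms.

No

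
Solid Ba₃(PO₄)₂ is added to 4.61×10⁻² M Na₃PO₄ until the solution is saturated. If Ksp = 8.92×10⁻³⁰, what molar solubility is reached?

5.38×10⁻¹⁰ M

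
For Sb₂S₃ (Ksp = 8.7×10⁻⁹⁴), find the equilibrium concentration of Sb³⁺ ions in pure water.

1.9×10⁻¹⁹ M

Sb₂S₃(s) ⇌ 2 Sb³⁺(aq) + 3 S²⁻(aq)
If s mol/L of Sb₂S₃ dissolves, [Sb³⁺] = 2s and [S²⁻] = 3s.
Ksp = [Sb³⁺]^2[S²⁻]^3 = (2s)^2 · (3s)^3 = 108s^5 = 8.7×10⁻⁹⁴
s = 9.6×10⁻²⁰ mol L⁻¹
[Sb³⁺] = 2s = 1.9×10⁻¹⁹ mol L⁻¹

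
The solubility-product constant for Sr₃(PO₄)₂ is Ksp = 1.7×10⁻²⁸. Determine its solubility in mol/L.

Sr₃(PO₄)₂(s) ⇌ 3 Sr²⁺(aq) + 2 PO₄³⁻(aq)
If s mol/L of Sr₃(PO₄)₂ dissolves, [Sr²⁺] = 3s and [PO₄³⁻] = 2s.
Ksp = [Sr²⁺]^3[PO₄³⁻]^2 = (3s)^3 · (2s)^2 = 108s^5
108s^5 = 1.7×10⁻²⁸  ⇒  s^5 = 1.6×10⁻³⁰
s = 1.1×10⁻⁶ M

1.1×10⁻⁶ M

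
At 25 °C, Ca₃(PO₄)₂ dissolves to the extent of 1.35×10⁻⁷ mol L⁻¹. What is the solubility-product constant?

Ksp = 4.84×10⁻³³

Ca₃(PO₄)₂(s) ⇌ 3 Ca²⁺(aq) + 2 PO₄³⁻(aq)
With molar solubility s: [Ca²⁺] = 3s, [PO₄³⁻] = 2s.
Ksp = [Ca²⁺]^3[PO₄³⁻]^2 = (3s)^3 · (2s)^2 = 108s^5
Ksp = 108 × (1.35×10⁻⁷)^5 = 4.84×10⁻³³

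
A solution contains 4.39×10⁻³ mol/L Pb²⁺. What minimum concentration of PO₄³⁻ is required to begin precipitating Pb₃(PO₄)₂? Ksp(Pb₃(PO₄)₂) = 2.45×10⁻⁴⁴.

Precipitation of each salt begins when its ion product equals Ksp.
Pb₃(PO₄)₂(s) ⇌ 3 Pb²⁺(aq) + 2 PO₄³⁻(aq)
Ksp = [Pb²⁺]^3[PO₄³⁻]^2 = [PO₄³⁻]^2(4.39×10⁻³)^3
[PO₄³⁻]^2 = 2.45×10⁻⁴⁴ / (4.39×10⁻³)^3 = 2.90×10⁻³⁷
[PO₄³⁻] = 5.38×10⁻¹⁹ mol/L

5.38×10⁻¹⁹ M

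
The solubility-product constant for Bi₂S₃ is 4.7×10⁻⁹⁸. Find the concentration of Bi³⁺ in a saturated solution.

Bi₂S₃(s) ⇌ 2 Bi³⁺(aq) + 3 S²⁻(aq)
If s mol/L of Bi₂S₃ dissolves, [Bi³⁺] = 2s and [S²⁻] = 3s.
Ksp = [Bi³⁺]^2[S²⁻]^3 = (2s)^2 · (3s)^3 = 108s^5 = 4.7×10⁻⁹⁸
s = 1.3×10⁻²⁰ mol L⁻¹
[Bi³⁺] = 2s = 2.7×10⁻²⁰ mol L⁻¹

2.7×10⁻²⁰ M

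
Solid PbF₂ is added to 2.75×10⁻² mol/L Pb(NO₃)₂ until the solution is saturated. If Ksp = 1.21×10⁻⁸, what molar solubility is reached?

PbF₂(s) ⇌ Pb²⁺(aq) + 2 F⁻(aq)
Pb²⁺ is already present at 2.75×10⁻² mol/L. If s mol/L of PbF₂ dissolves, [F⁻] = 2s while [Pb²⁺] ≈ 2.75×10⁻² mol/L.
Ksp = [Pb²⁺][F⁻]^2 = (2.75×10⁻²)(2s)^2
(2s)^2 = 1.21×10⁻⁸ / (2.75×10⁻²) = 4.40×10⁻⁷
s = 3.32×10⁻⁴ mol/L

3.32×10⁻⁴ M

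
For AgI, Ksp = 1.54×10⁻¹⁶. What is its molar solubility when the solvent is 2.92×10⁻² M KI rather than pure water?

AgI(s) ⇌ Ag⁺(aq) + I⁻(aq)
The solution already contains I⁻ at 2.92×10⁻² M. Let s be the molar solubility of AgI.
[I⁻] ≈ 2.92×10⁻² M (common ion dominates); [Ag⁺] = s.
Ksp = [Ag⁺][I⁻] = s(2.92×10⁻²)
s = 1.54×10⁻¹⁶ / (2.92×10⁻²) = 5.27×10⁻¹⁵
s = 5.27×10⁻¹⁵ M

5.27×10⁻¹⁵ M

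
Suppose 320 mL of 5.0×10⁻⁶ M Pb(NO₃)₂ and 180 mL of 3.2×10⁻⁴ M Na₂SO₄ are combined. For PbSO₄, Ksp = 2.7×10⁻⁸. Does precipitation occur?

Total volume after mixing = 320 + 180 = 500 mL.
[Pb²⁺] = (5.0×10⁻⁶)(320)/500 = 3.2×10⁻⁶ M
[SO₄²⁻] = (3.2×10⁻⁴)(180)/500 = 1.2×10⁻⁴ M
Q = [Pb²⁺][SO₄²⁻] = 3.7×10⁻¹⁰
Since Q (3.7×10⁻¹⁰) is less than Ksp (2.7×10⁻⁸), no PbSO₄ precipitates.

No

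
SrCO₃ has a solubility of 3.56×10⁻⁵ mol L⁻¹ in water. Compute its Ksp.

Ksp = 1.27×10⁻⁹

SrCO₃(s) ⇌ Sr²⁺(aq) + CO₃²⁻(aq)
Call the molar solubility s, so that [Sr²⁺] = s and [CO₃²⁻] = s.
Ksp = [Sr²⁺][CO₃²⁻] = s · s = s^2
Ksp = (3.56×10⁻⁵)^2 = 1.27×10⁻⁹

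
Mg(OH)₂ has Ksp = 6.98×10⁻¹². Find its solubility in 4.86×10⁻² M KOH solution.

2.96×10⁻⁹ M

Mg(OH)₂(s) ⇌ Mg²⁺(aq) + 2 OH⁻(aq)
With OH⁻ already at 4.86×10⁻² M and s small, take [OH⁻] ≈ 4.86×10⁻² M and [Mg²⁺] = s.
Ksp = [Mg²⁺][OH⁻]^2 = s(4.86×10⁻²)^2
s = 6.98×10⁻¹² / (4.86×10⁻²)^2 = 2.96×10⁻⁹
s = 2.96×10⁻⁹ M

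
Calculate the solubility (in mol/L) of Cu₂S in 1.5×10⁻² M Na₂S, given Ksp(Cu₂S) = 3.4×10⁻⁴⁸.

Cu₂S(s) ⇌ 2 Cu⁺(aq) + S²⁻(aq)
With S²⁻ already at 1.5×10⁻² M and s small, take [S²⁻] ≈ 1.5×10⁻² M and [Cu⁺] = 2s.
Ksp = [Cu⁺]^2[S²⁻] = (2s)^2(1.5×10⁻²)
(2s)^2 = 3.4×10⁻⁴⁸ / (1.5×10⁻²) = 2.3×10⁻⁴⁶
s = 7.5×10⁻²⁴ M

7.5×10⁻²⁴ M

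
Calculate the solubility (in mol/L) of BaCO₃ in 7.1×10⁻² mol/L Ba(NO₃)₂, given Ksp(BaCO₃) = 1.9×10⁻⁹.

BaCO₃(s) ⇌ Ba²⁺(aq) + CO₃²⁻(aq)
With Ba²⁺ already at 7.1×10⁻² mol/L and s small, take [Ba²⁺] ≈ 7.1×10⁻² mol/L and [CO₃²⁻] = s.
Ksp = [Ba²⁺][CO₃²⁻] = (7.1×10⁻²)s
s = 1.9×10⁻⁹ / (7.1×10⁻²) = 2.7×10⁻⁸
s = 2.7×10⁻⁸ mol/L

2.7×10⁻⁸ M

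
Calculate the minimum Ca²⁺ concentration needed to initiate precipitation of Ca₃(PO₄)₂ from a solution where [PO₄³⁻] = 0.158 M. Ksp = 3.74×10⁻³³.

5.31×10⁻¹¹ M

A salt starts to precipitate once the ion product Q reaches its Ksp.
Ca₃(PO₄)₂(s) ⇌ 3 Ca²⁺(aq) + 2 PO₄³⁻(aq)
Ksp = [Ca²⁺]^3[PO₄³⁻]^2 = [Ca²⁺]^3(0.158)^2
[Ca²⁺]^3 = 3.74×10⁻³³ / (0.158)^2 = 1.50×10⁻³¹
[Ca²⁺] = 5.31×10⁻¹¹ M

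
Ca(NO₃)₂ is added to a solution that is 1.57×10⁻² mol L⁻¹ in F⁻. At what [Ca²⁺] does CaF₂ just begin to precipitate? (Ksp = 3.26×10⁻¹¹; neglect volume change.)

1.32×10⁻⁷ M

The threshold for precipitation is Q = Ksp.
CaF₂(s) ⇌ Ca²⁺(aq) + 2 F⁻(aq)
Ksp = [Ca²⁺][F⁻]^2 = [Ca²⁺](1.57×10⁻²)^2
[Ca²⁺] = 3.26×10⁻¹¹ / (1.57×10⁻²)^2 = 1.32×10⁻⁷
[Ca²⁺] = 1.32×10⁻⁷ mol L⁻¹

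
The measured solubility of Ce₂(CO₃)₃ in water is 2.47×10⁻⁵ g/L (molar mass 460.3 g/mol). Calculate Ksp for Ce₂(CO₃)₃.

Ksp = 4.81×10⁻³⁵

Convert to molarity: s = 2.47×10⁻⁵ / 460.3 = 5.3661×10⁻⁸ mol/L
Ce₂(CO₃)₃(s) ⇌ 2 Ce³⁺(aq) + 3 CO₃²⁻(aq)
Let s be the molar solubility. Then [Ce³⁺] = 2s and [CO₃²⁻] = 3s.
Ksp = [Ce³⁺]^2[CO₃²⁻]^3 = (2s)^2 · (3s)^3 = 108s^5
Ksp = 108 × (5.3661×10⁻⁸)^5 = 4.81×10⁻³⁵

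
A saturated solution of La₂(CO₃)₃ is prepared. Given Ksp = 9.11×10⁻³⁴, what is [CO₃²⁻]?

La₂(CO₃)₃(s) ⇌ 2 La³⁺(aq) + 3 CO₃²⁻(aq)
Call the molar solubility s, so that [La³⁺] = 2s and [CO₃²⁻] = 3s.
Ksp = [La³⁺]^2[CO₃²⁻]^3 = (2s)^2 · (3s)^3 = 108s^5 = 9.11×10⁻³⁴
s = 9.67×10⁻⁸ mol/L
[CO₃²⁻] = 3s = 2.90×10⁻⁷ mol/L

2.90×10⁻⁷ M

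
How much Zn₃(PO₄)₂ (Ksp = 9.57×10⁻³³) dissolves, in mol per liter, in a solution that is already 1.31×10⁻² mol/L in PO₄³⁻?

Zn₃(PO₄)₂(s) ⇌ 3 Zn²⁺(aq) + 2 PO₄³⁻(aq)
PO₄³⁻ is already present at 1.31×10⁻² mol/L. If s mol/L of Zn₃(PO₄)₂ dissolves, [Zn²⁺] = 3s while [PO₄³⁻] ≈ 1.31×10⁻² mol/L.
Ksp = [Zn²⁺]^3[PO₄³⁻]^2 = (3s)^3(1.31×10⁻²)^2
(3s)^3 = 9.57×10⁻³³ / (1.31×10⁻²)^2 = 5.58×10⁻²⁹
s = 1.27×10⁻¹⁰ mol/L

1.27×10⁻¹⁰ M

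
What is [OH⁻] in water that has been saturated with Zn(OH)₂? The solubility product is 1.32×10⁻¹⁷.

2.98×10⁻⁶ M

Zn(OH)₂(s) ⇌ Zn²⁺(aq) + 2 OH⁻(aq)
Call the molar solubility s, so that [Zn²⁺] = s and [OH⁻] = 2s.
Ksp = [Zn²⁺][OH⁻]^2 = s · (2s)^2 = 4s^3 = 1.32×10⁻¹⁷
s = 1.49×10⁻⁶ mol/L
[OH⁻] = 2s = 2.98×10⁻⁶ mol/L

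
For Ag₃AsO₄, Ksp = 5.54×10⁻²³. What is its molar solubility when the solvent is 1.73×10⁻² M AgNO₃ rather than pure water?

1.07×10⁻¹⁷ M

Ag₃AsO₄(s) ⇌ 3 Ag⁺(aq) + AsO₄³⁻(aq)
Ag⁺ is already present at 1.73×10⁻² M. If s mol/L of Ag₃AsO₄ dissolves, [AsO₄³⁻] = s while [Ag⁺] ≈ 1.73×10⁻² M.
Ksp = [Ag⁺]^3[AsO₄³⁻] = (1.73×10⁻²)^3s
s = 5.54×10⁻²³ / (1.73×10⁻²)^3 = 1.07×10⁻¹⁷
s = 1.07×10⁻¹⁷ M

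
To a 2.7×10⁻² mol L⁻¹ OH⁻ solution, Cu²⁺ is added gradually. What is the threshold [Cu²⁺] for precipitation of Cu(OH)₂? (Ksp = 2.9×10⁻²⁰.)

4.0×10⁻¹⁷ M

A salt starts to precipitate once the ion product Q reaches its Ksp.
Cu(OH)₂(s) ⇌ Cu²⁺(aq) + 2 OH⁻(aq)
Ksp = [Cu²⁺][OH⁻]^2 = [Cu²⁺](2.7×10⁻²)^2
[Cu²⁺] = 2.9×10⁻²⁰ / (2.7×10⁻²)^2 = 4.0×10⁻¹⁷
[Cu²⁺] = 4.0×10⁻¹⁷ mol L⁻¹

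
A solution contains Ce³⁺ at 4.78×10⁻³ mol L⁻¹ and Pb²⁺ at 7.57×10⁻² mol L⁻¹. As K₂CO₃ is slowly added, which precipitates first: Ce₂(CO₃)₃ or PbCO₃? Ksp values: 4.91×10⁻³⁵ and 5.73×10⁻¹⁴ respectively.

PbCO₃

A salt starts to precipitate once the ion product Q reaches its Ksp.
For Ce₂(CO₃)₃: [CO₃²⁻] = (Ksp/[Ce³⁺]^2)^(1/3) = 1.29×10⁻¹⁰ mol L⁻¹
For PbCO₃: [CO₃²⁻] = (Ksp/[Pb²⁺]) = 7.57×10⁻¹³ mol L⁻¹
Since PbCO₃ needs less CO₃²⁻ to reach saturation, it precipitates first.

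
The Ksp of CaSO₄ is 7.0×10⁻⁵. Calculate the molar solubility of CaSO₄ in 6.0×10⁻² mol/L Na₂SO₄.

CaSO₄(s) ⇌ Ca²⁺(aq) + SO₄²⁻(aq)
The solution already contains SO₄²⁻ at 6.0×10⁻² mol/L. Let s be the molar solubility of CaSO₄.
[SO₄²⁻] ≈ 6.0×10⁻² mol/L (common ion dominates); [Ca²⁺] = s.
Ksp = [Ca²⁺][SO₄²⁻] = s(6.0×10⁻²)
s = 7.0×10⁻⁵ / (6.0×10⁻²) = 1.2×10⁻³
s = 1.2×10⁻³ mol/L

1.2×10⁻³ M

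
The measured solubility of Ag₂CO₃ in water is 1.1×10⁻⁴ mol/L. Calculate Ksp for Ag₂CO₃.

Ksp = 5.3×10⁻¹²

Ag₂CO₃(s) ⇌ 2 Ag⁺(aq) + CO₃²⁻(aq)
Call the molar solubility s, so that [Ag⁺] = 2s and [CO₃²⁻] = s.
Ksp = [Ag⁺]^2[CO₃²⁻] = (2s)^2 · s = 4s^3
Ksp = 4 × (1.1×10⁻⁴)^3 = 5.3×10⁻¹²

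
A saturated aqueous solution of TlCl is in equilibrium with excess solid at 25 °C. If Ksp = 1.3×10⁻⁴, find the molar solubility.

TlCl(s) ⇌ Tl⁺(aq) + Cl⁻(aq)
Let s be the molar solubility. Then [Tl⁺] = s and [Cl⁻] = s.
Ksp = [Tl⁺][Cl⁻] = s · s = s^2
s^2 = 1.3×10⁻⁴
s = (1.3×10⁻⁴)^(1/2) = 1.1×10⁻² mol/L

1.1×10⁻² M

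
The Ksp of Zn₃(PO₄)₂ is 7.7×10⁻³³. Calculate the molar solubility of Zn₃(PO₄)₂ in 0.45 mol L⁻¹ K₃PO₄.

Zn₃(PO₄)₂(s) ⇌ 3 Zn²⁺(aq) + 2 PO₄³⁻(aq)
With PO₄³⁻ already at 0.45 mol L⁻¹ and s small, take [PO₄³⁻] ≈ 0.45 mol L⁻¹ and [Zn²⁺] = 3s.
Ksp = [Zn²⁺]^3[PO₄³⁻]^2 = (3s)^3(0.45)^2
(3s)^3 = 7.7×10⁻³³ / (0.45)^2 = 3.8×10⁻³²
s = 1.1×10⁻¹¹ mol L⁻¹

1.1×10⁻¹¹ M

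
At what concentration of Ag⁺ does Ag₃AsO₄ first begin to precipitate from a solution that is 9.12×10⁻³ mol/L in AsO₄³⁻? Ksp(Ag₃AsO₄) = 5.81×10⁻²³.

A salt starts to precipitate once the ion product Q reaches its Ksp.
Ag₃AsO₄(s) ⇌ 3 Ag⁺(aq) + AsO₄³⁻(aq)
Ksp = [Ag⁺]^3[AsO₄³⁻] = [Ag⁺]^3(9.12×10⁻³)
[Ag⁺]^3 = 5.81×10⁻²³ / (9.12×10⁻³) = 6.37×10⁻²¹
[Ag⁺] = 1.85×10⁻⁷ mol/L

1.85×10⁻⁷ M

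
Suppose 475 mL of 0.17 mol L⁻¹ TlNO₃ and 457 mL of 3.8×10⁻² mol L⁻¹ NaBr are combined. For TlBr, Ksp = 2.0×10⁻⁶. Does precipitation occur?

The combined volume is 932 mL.
[Tl⁺] = (0.17)(475)/932 = 8.7×10⁻² mol L⁻¹
[Br⁻] = (3.8×10⁻²)(457)/932 = 1.9×10⁻² mol L⁻¹
Q = [Tl⁺][Br⁻] = 1.6×10⁻³
Q = 1.6×10⁻³ > Ksp = 2.0×10⁻⁶, so the solution is supersaturated and TlBr precipitates.

Yes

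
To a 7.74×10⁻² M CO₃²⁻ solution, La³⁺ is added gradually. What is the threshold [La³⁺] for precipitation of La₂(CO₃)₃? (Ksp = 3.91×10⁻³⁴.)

The threshold for precipitation is Q = Ksp.
La₂(CO₃)₃(s) ⇌ 2 La³⁺(aq) + 3 CO₃²⁻(aq)
Ksp = [La³⁺]^2[CO₃²⁻]^3 = [La³⁺]^2(7.74×10⁻²)^3
[La³⁺]^2 = 3.91×10⁻³⁴ / (7.74×10⁻²)^3 = 8.43×10⁻³¹
[La³⁺] = 9.18×10⁻¹⁶ M

9.18×10⁻¹⁶ M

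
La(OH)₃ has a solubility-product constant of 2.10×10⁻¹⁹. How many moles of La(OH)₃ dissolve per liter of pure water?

La(OH)₃(s) ⇌ La³⁺(aq) + 3 OH⁻(aq)
If s mol/L of La(OH)₃ dissolves, [La³⁺] = s and [OH⁻] = 3s.
Ksp = [La³⁺][OH⁻]^3 = s · (3s)^3 = 27s^4
27s^4 = 2.10×10⁻¹⁹  ⇒  s^4 = 7.78×10⁻²¹
s = 9.39×10⁻⁶ mol/L

9.39×10⁻⁶ M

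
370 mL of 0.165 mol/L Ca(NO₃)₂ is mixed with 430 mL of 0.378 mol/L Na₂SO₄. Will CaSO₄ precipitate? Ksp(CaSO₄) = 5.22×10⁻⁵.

The combined volume is 800 mL.
[Ca²⁺] = (0.165)(370)/800 = 7.63×10⁻² mol/L
[SO₄²⁻] = (0.378)(430)/800 = 0.203 mol/L
Q = [Ca²⁺][SO₄²⁻] = 1.55×10⁻²
Because Q > Ksp (1.55×10⁻² vs 5.22×10⁻⁵), a precipitate of CaSO₄ forms.

Yes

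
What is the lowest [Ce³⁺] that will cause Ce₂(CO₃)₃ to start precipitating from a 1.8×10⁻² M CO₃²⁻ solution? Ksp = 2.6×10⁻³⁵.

A salt starts to precipitate once the ion product Q reaches its Ksp.
Ce₂(CO₃)₃(s) ⇌ 2 Ce³⁺(aq) + 3 CO₃²⁻(aq)
Ksp = [Ce³⁺]^2[CO₃²⁻]^3 = [Ce³⁺]^2(1.8×10⁻²)^3
[Ce³⁺]^2 = 2.6×10⁻³⁵ / (1.8×10⁻²)^3 = 4.5×10⁻³⁰
[Ce³⁺] = 2.1×10⁻¹⁵ M

2.1×10⁻¹⁵ M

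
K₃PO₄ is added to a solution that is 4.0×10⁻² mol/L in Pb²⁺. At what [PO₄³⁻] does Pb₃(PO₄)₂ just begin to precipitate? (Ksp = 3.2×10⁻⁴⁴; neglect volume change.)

2.2×10⁻²⁰ M

Each salt precipitates once Q = Ksp for that salt.
Pb₃(PO₄)₂(s) ⇌ 3 Pb²⁺(aq) + 2 PO₄³⁻(aq)
Ksp = [Pb²⁺]^3[PO₄³⁻]^2 = [PO₄³⁻]^2(4.0×10⁻²)^3
[PO₄³⁻]^2 = 3.2×10⁻⁴⁴ / (4.0×10⁻²)^3 = 5.0×10⁻⁴⁰
[PO₄³⁻] = 2.2×10⁻²⁰ mol/L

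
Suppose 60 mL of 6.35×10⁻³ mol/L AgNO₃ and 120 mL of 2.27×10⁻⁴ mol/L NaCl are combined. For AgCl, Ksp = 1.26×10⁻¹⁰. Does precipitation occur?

Total volume after mixing = 60 + 120 = 180 mL.
[Ag⁺] = (6.35×10⁻³)(60)/180 = 2.12×10⁻³ mol/L
[Cl⁻] = (2.27×10⁻⁴)(120)/180 = 1.51×10⁻⁴ mol/L
Q = [Ag⁺][Cl⁻] = 3.20×10⁻⁷
Because Q > Ksp (3.20×10⁻⁷ vs 1.26×10⁻¹⁰), a precipitate of AgCl forms.

Yes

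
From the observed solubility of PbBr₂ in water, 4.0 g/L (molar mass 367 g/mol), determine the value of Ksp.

Convert to molarity: s = 4.0 / 367 = 1.090×10⁻² mol/L
PbBr₂(s) ⇌ Pb²⁺(aq) + 2 Br⁻(aq)
If s mol/L of PbBr₂ dissolves, [Pb²⁺] = s and [Br⁻] = 2s.
Ksp = [Pb²⁺][Br⁻]^2 = s · (2s)^2 = 4s^3
Ksp = 4 × (1.090×10⁻²)^3 = 5.2×10⁻⁶

Ksp = 5.2×10⁻⁶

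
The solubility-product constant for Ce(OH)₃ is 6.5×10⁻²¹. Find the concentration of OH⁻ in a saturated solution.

1.2×10⁻⁵ M

Ce(OH)₃(s) ⇌ Ce³⁺(aq) + 3 OH⁻(aq)
For each mole of Ce(OH)₃ that dissolves per liter, [Ce³⁺] = s and [OH⁻] = 3s; let s denote this solubility.
Ksp = [Ce³⁺][OH⁻]^3 = s · (3s)^3 = 27s^4 = 6.5×10⁻²¹
s = 3.9×10⁻⁶ mol L⁻¹
[OH⁻] = 3s = 1.2×10⁻⁵ mol L⁻¹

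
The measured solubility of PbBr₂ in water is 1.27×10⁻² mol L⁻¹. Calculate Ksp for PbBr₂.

Ksp = 8.19×10⁻⁶

PbBr₂(s) ⇌ Pb²⁺(aq) + 2 Br⁻(aq)
For each mole of PbBr₂ that dissolves per liter, [Pb²⁺] = s and [Br⁻] = 2s; let s denote this solubility.
Ksp = [Pb²⁺][Br⁻]^2 = s · (2s)^2 = 4s^3
Ksp = 4 × (1.27×10⁻²)^3 = 8.19×10⁻⁶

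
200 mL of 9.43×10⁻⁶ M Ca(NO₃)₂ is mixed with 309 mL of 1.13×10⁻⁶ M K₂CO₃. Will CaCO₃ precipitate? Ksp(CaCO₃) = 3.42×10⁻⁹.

No

Total volume after mixing = 200 + 309 = 509 mL.
[Ca²⁺] = (9.43×10⁻⁶)(200)/509 = 3.71×10⁻⁶ M
[CO₃²⁻] = (1.13×10⁻⁶)(309)/509 = 6.86×10⁻⁷ M
Q = [Ca²⁺][CO₃²⁻] = 2.54×10⁻¹²
Since Q (2.54×10⁻¹²) is less than Ksp (3.42×10⁻⁹), no CaCO₃ precipitates.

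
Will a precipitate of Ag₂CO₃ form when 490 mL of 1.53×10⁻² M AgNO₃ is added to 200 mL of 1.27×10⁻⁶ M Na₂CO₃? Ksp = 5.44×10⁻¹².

Yes

Total volume after mixing = 490 + 200 = 690 mL.
[Ag⁺] = (1.53×10⁻²)(490)/690 = 1.09×10⁻² M
[CO₃²⁻] = (1.27×10⁻⁶)(200)/690 = 3.68×10⁻⁷ M
Q = [Ag⁺]^2[CO₃²⁻] = 4.35×10⁻¹¹
Q = 4.35×10⁻¹¹ > Ksp = 5.44×10⁻¹², so the solution is supersaturated and Ag₂CO₃ precipitates.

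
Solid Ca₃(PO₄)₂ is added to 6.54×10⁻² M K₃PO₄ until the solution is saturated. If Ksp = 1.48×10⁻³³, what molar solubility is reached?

2.34×10⁻¹¹ M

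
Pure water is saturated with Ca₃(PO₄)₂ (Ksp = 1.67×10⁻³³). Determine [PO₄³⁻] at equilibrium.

2.18×10⁻⁷ M

Ca₃(PO₄)₂(s) ⇌ 3 Ca²⁺(aq) + 2 PO₄³⁻(aq)
Let s be the molar solubility. Then [Ca²⁺] = 3s and [PO₄³⁻] = 2s.
Ksp = [Ca²⁺]^3[PO₄³⁻]^2 = (3s)^3 · (2s)^2 = 108s^5 = 1.67×10⁻³³
s = 1.09×10⁻⁷ mol L⁻¹
[PO₄³⁻] = 2s = 2.18×10⁻⁷ mol L⁻¹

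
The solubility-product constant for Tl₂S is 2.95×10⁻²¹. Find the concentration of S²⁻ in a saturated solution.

Tl₂S(s) ⇌ 2 Tl⁺(aq) + S²⁻(aq)
For each mole of Tl₂S that dissolves per liter, [Tl⁺] = 2s and [S²⁻] = s; let s denote this solubility.
Ksp = [Tl⁺]^2[S²⁻] = (2s)^2 · s = 4s^3 = 2.95×10⁻²¹
s = 9.03×10⁻⁸ M
[S²⁻] = s = 9.03×10⁻⁸ M

9.03×10⁻⁸ M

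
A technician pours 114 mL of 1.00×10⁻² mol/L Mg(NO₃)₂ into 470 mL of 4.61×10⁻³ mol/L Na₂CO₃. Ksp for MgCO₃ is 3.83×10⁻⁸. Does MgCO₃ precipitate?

After mixing, V = 114 mL + 470 mL = 584 mL.
[Mg²⁺] = (1.00×10⁻²)(114)/584 = 1.95×10⁻³ mol/L
[CO₃²⁻] = (4.61×10⁻³)(470)/584 = 3.71×10⁻³ mol/L
Q = [Mg²⁺][CO₃²⁻] = 7.24×10⁻⁶
Q = 7.24×10⁻⁶ > Ksp = 3.83×10⁻⁸, so the solution is supersaturated and MgCO₃ precipitates.

Yes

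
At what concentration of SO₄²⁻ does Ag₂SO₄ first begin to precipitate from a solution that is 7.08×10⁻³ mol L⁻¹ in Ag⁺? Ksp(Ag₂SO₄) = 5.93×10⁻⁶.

0.118 M

Precipitation begins when Q = Ksp.
Ag₂SO₄(s) ⇌ 2 Ag⁺(aq) + SO₄²⁻(aq)
Ksp = [Ag⁺]^2[SO₄²⁻] = [SO₄²⁻](7.08×10⁻³)^2
[SO₄²⁻] = 5.93×10⁻⁶ / (7.08×10⁻³)^2 = 0.118
[SO₄²⁻] = 0.118 mol L⁻¹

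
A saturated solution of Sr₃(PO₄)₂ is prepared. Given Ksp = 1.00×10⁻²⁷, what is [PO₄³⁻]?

3.12×10⁻⁶ M

Sr₃(PO₄)₂(s) ⇌ 3 Sr²⁺(aq) + 2 PO₄³⁻(aq)
Let s be the molar solubility. Then [Sr²⁺] = 3s and [PO₄³⁻] = 2s.
Ksp = [Sr²⁺]^3[PO₄³⁻]^2 = (3s)^3 · (2s)^2 = 108s^5 = 1.00×10⁻²⁷
s = 1.56×10⁻⁶ mol L⁻¹
[PO₄³⁻] = 2s = 3.12×10⁻⁶ mol L⁻¹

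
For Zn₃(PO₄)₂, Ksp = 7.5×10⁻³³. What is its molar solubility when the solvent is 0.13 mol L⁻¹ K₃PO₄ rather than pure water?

Zn₃(PO₄)₂(s) ⇌ 3 Zn²⁺(aq) + 2 PO₄³⁻(aq)
The solution already contains PO₄³⁻ at 0.13 mol L⁻¹. Let s be the molar solubility of Zn₃(PO₄)₂.
[PO₄³⁻] ≈ 0.13 mol L⁻¹ (common ion dominates); [Zn²⁺] = 3s.
Ksp = [Zn²⁺]^3[PO₄³⁻]^2 = (3s)^3(0.13)^2
(3s)^3 = 7.5×10⁻³³ / (0.13)^2 = 4.4×10⁻³¹
s = 2.5×10⁻¹¹ mol L⁻¹

2.5×10⁻¹¹ M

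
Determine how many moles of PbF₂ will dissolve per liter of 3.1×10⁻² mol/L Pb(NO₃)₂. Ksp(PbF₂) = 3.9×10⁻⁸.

PbF₂(s) ⇌ Pb²⁺(aq) + 2 F⁻(aq)
With Pb²⁺ already at 3.1×10⁻² mol/L and s small, take [Pb²⁺] ≈ 3.1×10⁻² mol/L and [F⁻] = 2s.
Ksp = [Pb²⁺][F⁻]^2 = (3.1×10⁻²)(2s)^2
(2s)^2 = 3.9×10⁻⁸ / (3.1×10⁻²) = 1.3×10⁻⁶
s = 5.6×10⁻⁴ mol/L

5.6×10⁻⁴ M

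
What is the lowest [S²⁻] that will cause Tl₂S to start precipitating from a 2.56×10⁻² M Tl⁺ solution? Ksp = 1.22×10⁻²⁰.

1.86×10⁻¹⁷ M

A salt starts to precipitate once the ion product Q reaches its Ksp.
Tl₂S(s) ⇌ 2 Tl⁺(aq) + S²⁻(aq)
Ksp = [Tl⁺]^2[S²⁻] = [S²⁻](2.56×10⁻²)^2
[S²⁻] = 1.22×10⁻²⁰ / (2.56×10⁻²)^2 = 1.86×10⁻¹⁷
[S²⁻] = 1.86×10⁻¹⁷ M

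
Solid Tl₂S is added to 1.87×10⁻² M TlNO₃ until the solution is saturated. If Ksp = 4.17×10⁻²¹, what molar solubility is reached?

Tl₂S(s) ⇌ 2 Tl⁺(aq) + S²⁻(aq)
Tl⁺ is already present at 1.87×10⁻² M. If s mol/L of Tl₂S dissolves, [S²⁻] = s while [Tl⁺] ≈ 1.87×10⁻² M.
Ksp = [Tl⁺]^2[S²⁻] = (1.87×10⁻²)^2s
s = 4.17×10⁻²¹ / (1.87×10⁻²)^2 = 1.19×10⁻¹⁷
s = 1.19×10⁻¹⁷ M

1.19×10⁻¹⁷ M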